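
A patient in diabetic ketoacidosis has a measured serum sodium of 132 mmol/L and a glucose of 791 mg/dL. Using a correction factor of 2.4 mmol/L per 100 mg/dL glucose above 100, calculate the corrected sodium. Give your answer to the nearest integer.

149 mmol/L

Corrected Na = measured Na + 2.4 · (glucose − 100)/100
= 132 + 2.4 · (791 − 100)/100
= 132 + 16.6
= 148.6 mmol/L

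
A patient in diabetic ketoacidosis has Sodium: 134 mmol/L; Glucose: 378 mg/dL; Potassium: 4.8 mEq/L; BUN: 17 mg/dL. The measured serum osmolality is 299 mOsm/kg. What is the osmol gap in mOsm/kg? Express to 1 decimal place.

3.9 mOsm/kg

Calculated osmolality = 2·Na + glucose/18 + BUN/2.8
= 2·134 + 378/18 + 17/2.8
= 268 + 21 + 6.07
= 295.07 mOsm/kg ≈ 295.1 mOsm/kg
Osmolar gap = measured − calculated = 299 − 295.1 = 3.9 mOsm/kg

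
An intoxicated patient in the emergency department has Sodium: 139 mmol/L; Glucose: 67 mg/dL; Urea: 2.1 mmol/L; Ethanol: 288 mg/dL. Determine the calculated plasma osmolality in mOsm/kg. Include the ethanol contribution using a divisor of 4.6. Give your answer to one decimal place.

346.4 mOsm/kg

Calculated osmolality = 2·Na + glucose/18 + urea + ethanol/4.6
= 2·139 + 67/18 + 2.1 + 288/4.6
= 278 + 3.72 + 2.10 + 62.61
= 346.43 mOsm/kg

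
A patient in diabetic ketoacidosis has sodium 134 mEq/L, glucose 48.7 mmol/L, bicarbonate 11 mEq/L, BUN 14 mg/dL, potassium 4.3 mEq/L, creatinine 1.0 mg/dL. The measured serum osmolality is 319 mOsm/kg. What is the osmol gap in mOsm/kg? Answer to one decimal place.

Calculated osmolality = 2·Na + glucose + BUN/2.8
= 2·134 + 48.7 + 14/2.8
= 268 + 48.70 + 5
= 321.7 mOsm/kg ≈ 321.7 mOsm/kg
Osmolar gap = measured − calculated = 319 − 321.7 = -2.7 mOsm/kg

-2.7 mOsm/kg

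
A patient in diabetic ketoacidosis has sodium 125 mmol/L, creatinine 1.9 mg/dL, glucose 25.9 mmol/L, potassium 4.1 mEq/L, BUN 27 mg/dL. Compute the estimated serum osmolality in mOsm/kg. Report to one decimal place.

Calculated osmolality = 2·Na + glucose + BUN/2.8
= 2·125 + 25.9 + 27/2.8
= 250 + 25.90 + 9.64
= 285.54 mOsm/kg

285.5 mOsm/kg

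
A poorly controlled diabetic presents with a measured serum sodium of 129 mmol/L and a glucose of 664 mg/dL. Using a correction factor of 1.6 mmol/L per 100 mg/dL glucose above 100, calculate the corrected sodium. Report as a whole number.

138 mmol/L

Corrected Na = measured Na + 1.6 · (glucose − 100)/100
= 129 + 1.6 · (664 − 100)/100
= 129 + 9
= 138 mmol/L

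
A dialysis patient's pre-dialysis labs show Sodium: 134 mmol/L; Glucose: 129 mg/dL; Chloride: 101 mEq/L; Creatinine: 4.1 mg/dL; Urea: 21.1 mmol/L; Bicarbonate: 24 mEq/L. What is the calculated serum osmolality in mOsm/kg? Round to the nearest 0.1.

296.3 mOsm/kg

Calculated osmolality = 2·Na + glucose/18 + urea
= 2·134 + 129/18 + 21.1
= 268 + 7.17 + 21.10
= 296.27 mOsm/kg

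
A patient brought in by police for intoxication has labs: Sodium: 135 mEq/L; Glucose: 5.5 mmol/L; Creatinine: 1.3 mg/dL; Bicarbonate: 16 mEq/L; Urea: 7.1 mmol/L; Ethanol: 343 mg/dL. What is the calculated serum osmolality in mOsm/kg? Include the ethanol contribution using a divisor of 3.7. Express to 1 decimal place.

Calculated osmolality = 2·Na + glucose + urea + ethanol/3.7
= 2·135 + 5.5 + 7.1 + 343/3.7
= 270 + 5.50 + 7.10 + 92.70
= 375.3 mOsm/kg

375.3 mOsm/kg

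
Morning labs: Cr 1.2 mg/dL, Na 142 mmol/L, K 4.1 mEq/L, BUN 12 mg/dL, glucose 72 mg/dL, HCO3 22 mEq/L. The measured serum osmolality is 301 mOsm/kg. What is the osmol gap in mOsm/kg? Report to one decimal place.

8.7 mOsm/kg

Calculated osmolality = 2·Na + glucose/18 + BUN/2.8
= 2·142 + 72/18 + 12/2.8
= 284 + 4 + 4.29
= 292.29 mOsm/kg ≈ 292.3 mOsm/kg
Osmolar gap = measured − calculated = 301 − 292.3 = 8.7 mOsm/kg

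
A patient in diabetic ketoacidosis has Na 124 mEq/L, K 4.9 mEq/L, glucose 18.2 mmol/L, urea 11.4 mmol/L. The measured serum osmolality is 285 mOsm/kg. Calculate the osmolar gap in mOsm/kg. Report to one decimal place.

7.4 mOsm/kg

Calculated osmolality = 2·Na + glucose + urea
= 2·124 + 18.2 + 11.4
= 248 + 18.20 + 11.40
= 277.6 mOsm/kg ≈ 277.6 mOsm/kg
Osmolar gap = measured − calculated = 285 − 277.6 = 7.4 mOsm/kg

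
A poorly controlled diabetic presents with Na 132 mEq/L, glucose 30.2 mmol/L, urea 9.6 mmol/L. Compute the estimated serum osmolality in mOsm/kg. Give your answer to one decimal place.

Calculated osmolality = 2·Na + glucose + urea
= 2·132 + 30.2 + 9.6
= 264 + 30.20 + 9.60
= 303.8 mOsm/kg

303.8 mOsm/kg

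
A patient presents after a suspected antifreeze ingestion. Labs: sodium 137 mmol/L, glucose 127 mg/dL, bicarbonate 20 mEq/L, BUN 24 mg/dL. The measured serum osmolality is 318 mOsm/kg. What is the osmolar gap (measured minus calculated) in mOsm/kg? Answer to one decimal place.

Calculated osmolality = 2·Na + glucose/18 + BUN/2.8
= 2·137 + 127/18 + 24/2.8
= 274 + 7.06 + 8.57
= 289.63 mOsm/kg ≈ 289.6 mOsm/kg
Osmolar gap = measured − calculated = 318 − 289.6 = 28.4 mOsm/kg

28.4 mOsm/kg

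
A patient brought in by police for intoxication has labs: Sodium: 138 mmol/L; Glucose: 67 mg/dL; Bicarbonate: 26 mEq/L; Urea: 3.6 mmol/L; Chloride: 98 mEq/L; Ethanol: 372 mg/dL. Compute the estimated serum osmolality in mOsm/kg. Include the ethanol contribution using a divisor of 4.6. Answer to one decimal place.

Calculated osmolality = 2·Na + glucose/18 + urea + ethanol/4.6
= 2·138 + 67/18 + 3.6 + 372/4.6
= 276 + 3.72 + 3.60 + 80.87
= 364.19 mOsm/kg

364.2 mOsm/kg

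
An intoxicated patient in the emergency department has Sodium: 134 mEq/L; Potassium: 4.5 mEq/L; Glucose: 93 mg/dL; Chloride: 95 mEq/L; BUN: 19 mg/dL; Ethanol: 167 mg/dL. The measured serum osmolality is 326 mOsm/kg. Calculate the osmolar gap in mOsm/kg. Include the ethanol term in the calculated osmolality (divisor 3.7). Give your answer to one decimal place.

Calculated osmolality = 2·Na + glucose/18 + BUN/2.8 + ethanol/3.7
= 2·134 + 93/18 + 19/2.8 + 167/3.7
= 268 + 5.17 + 6.79 + 45.14
= 325.1 mOsm/kg ≈ 325.1 mOsm/kg
Osmolar gap = measured − calculated = 326 − 325.1 = 0.9 mOsm/kg

0.9 mOsm/kg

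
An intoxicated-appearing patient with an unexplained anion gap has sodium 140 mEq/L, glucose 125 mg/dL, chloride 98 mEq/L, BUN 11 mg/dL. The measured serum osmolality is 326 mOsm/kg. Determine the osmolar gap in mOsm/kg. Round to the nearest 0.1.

35.1 mOsm/kg

Calculated osmolality = 2·Na + glucose/18 + BUN/2.8
= 2·140 + 125/18 + 11/2.8
= 280 + 6.94 + 3.93
= 290.87 mOsm/kg ≈ 290.9 mOsm/kg
Osmolar gap = measured − calculated = 326 − 290.9 = 35.1 mOsm/kg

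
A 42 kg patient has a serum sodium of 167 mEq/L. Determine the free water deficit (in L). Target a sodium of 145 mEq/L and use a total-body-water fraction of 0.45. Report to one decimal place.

TBW = 0.45 · 42 = 18.9 L
Free water deficit = TBW · (Na/145 − 1)
= 18.9 · (167/145 − 1)
= 18.9 · 0.1517
= 2.87 L

2.9 L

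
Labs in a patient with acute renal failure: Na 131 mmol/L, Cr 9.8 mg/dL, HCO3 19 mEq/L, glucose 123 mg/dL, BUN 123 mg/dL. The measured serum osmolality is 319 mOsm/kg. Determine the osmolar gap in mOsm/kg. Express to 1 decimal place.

6.2 mOsm/kg

Calculated osmolality = 2·Na + glucose/18 + BUN/2.8
= 2·131 + 123/18 + 123/2.8
= 262 + 6.83 + 43.93
= 312.76 mOsm/kg ≈ 312.8 mOsm/kg
Osmolar gap = measured − calculated = 319 − 312.8 = 6.2 mOsm/kg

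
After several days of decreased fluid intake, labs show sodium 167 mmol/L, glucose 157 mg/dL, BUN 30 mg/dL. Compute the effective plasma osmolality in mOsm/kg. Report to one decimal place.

342.7 mOsm/kg

Effective osmolality excludes urea (freely permeant across cell membranes):
2·Na + glucose/18
= 2·167 + 157/18
= 334 + 8.72
= 342.72 mOsm/kg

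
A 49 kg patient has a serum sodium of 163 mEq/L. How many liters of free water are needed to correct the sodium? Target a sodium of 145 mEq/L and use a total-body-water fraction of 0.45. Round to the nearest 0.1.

2.7 L

TBW = 0.45 · 49 = 22.05 L
Free water deficit = TBW · (Na/145 − 1)
= 22.05 · (163/145 − 1)
= 22.05 · 0.1241
= 2.74 L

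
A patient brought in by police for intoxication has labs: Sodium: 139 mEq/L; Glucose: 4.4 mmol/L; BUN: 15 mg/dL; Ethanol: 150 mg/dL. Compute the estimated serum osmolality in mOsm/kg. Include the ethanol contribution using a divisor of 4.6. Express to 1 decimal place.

320.4 mOsm/kg

Calculated osmolality = 2·Na + glucose + BUN/2.8 + ethanol/4.6
= 2·139 + 4.4 + 15/2.8 + 150/4.6
= 278 + 4.40 + 5.36 + 32.61
= 320.37 mOsm/kg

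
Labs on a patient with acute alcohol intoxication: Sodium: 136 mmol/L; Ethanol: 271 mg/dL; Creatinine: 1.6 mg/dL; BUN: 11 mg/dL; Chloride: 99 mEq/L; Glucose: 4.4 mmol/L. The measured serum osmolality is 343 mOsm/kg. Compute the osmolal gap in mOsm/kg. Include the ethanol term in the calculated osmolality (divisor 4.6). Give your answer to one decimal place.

3.8 mOsm/kg

Calculated osmolality = 2·Na + glucose + BUN/2.8 + ethanol/4.6
= 2·136 + 4.4 + 11/2.8 + 271/4.6
= 272 + 4.40 + 3.93 + 58.91
= 339.24 mOsm/kg ≈ 339.2 mOsm/kg
Osmolar gap = measured − calculated = 343 − 339.2 = 3.8 mOsm/kg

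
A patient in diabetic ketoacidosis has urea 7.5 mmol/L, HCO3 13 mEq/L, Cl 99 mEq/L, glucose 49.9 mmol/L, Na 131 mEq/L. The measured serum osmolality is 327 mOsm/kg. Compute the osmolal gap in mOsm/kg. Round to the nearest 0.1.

7.6 mOsm/kg

Calculated osmolality = 2·Na + glucose + urea
= 2·131 + 49.9 + 7.5
= 262 + 49.90 + 7.50
= 319.4 mOsm/kg ≈ 319.4 mOsm/kg
Osmolar gap = measured − calculated = 327 − 319.4 = 7.6 mOsm/kg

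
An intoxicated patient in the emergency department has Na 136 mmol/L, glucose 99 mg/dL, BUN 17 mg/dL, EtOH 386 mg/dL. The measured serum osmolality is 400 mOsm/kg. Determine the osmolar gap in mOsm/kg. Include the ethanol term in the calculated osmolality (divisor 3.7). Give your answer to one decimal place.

12.1 mOsm/kg

Calculated osmolality = 2·Na + glucose/18 + BUN/2.8 + ethanol/3.7
= 2·136 + 99/18 + 17/2.8 + 386/3.7
= 272 + 5.50 + 6.07 + 104.32
= 387.89 mOsm/kg ≈ 387.9 mOsm/kg
Osmolar gap = measured − calculated = 400 − 387.9 = 12.1 mOsm/kg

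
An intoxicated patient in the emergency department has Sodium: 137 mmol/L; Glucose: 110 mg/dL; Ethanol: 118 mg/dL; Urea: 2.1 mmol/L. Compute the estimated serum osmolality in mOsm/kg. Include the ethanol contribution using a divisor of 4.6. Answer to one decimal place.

Calculated osmolality = 2·Na + glucose/18 + urea + ethanol/4.6
= 2·137 + 110/18 + 2.1 + 118/4.6
= 274 + 6.11 + 2.10 + 25.65
= 307.86 mOsm/kg

307.9 mOsm/kg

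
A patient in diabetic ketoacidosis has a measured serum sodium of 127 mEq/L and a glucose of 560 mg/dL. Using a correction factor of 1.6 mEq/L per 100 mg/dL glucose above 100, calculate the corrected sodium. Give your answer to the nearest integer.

Corrected Na = measured Na + 1.6 · (glucose − 100)/100
= 127 + 1.6 · (560 − 100)/100
= 127 + 7.4
= 134.4 mEq/L

134 mEq/L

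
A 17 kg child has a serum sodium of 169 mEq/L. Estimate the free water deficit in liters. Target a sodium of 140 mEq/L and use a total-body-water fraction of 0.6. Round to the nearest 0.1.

TBW = 0.6 · 17 = 10.2 L
Free water deficit = TBW · (Na/140 − 1)
= 10.2 · (169/140 − 1)
= 10.2 · 0.2071
= 2.11 L

2.1 L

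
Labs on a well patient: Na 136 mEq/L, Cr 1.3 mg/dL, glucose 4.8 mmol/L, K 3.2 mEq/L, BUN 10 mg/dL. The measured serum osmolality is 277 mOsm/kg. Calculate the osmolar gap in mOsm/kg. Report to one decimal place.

Calculated osmolality = 2·Na + glucose + BUN/2.8
= 2·136 + 4.8 + 10/2.8
= 272 + 4.80 + 3.57
= 280.37 mOsm/kg ≈ 280.4 mOsm/kg
Osmolar gap = measured − calculated = 277 − 280.4 = -3.4 mOsm/kg

-3.4 mOsm/kg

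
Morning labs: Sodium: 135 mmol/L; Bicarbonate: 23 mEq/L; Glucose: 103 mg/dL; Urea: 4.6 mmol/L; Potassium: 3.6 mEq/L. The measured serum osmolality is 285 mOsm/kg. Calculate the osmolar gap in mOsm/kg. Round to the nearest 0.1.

4.7 mOsm/kg

Calculated osmolality = 2·Na + glucose/18 + urea
= 2·135 + 103/18 + 4.6
= 270 + 5.72 + 4.60
= 280.32 mOsm/kg ≈ 280.3 mOsm/kg
Osmolar gap = measured − calculated = 285 − 280.3 = 4.7 mOsm/kg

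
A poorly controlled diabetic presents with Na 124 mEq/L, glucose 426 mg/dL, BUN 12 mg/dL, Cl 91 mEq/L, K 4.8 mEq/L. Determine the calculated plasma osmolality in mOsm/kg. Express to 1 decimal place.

Calculated osmolality = 2·Na + glucose/18 + BUN/2.8
= 2·124 + 426/18 + 12/2.8
= 248 + 23.67 + 4.29
= 275.96 mOsm/kg

276.0 mOsm/kg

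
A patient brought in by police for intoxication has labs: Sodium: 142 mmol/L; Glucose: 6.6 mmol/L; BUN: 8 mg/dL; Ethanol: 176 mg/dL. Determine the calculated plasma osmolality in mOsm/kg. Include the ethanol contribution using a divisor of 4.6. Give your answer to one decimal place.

Calculated osmolality = 2·Na + glucose + BUN/2.8 + ethanol/4.6
= 2·142 + 6.6 + 8/2.8 + 176/4.6
= 284 + 6.60 + 2.86 + 38.26
= 331.72 mOsm/kg

331.7 mOsm/kg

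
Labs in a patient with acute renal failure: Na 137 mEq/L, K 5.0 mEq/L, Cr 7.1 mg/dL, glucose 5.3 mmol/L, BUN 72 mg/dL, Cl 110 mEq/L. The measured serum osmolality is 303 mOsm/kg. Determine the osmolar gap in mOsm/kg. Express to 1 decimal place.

-2.0 mOsm/kg

Calculated osmolality = 2·Na + glucose + BUN/2.8
= 2·137 + 5.3 + 72/2.8
= 274 + 5.30 + 25.71
= 305.01 mOsm/kg ≈ 305.0 mOsm/kg
Osmolar gap = measured − calculated = 303 − 305.0 = -2.0 mOsm/kg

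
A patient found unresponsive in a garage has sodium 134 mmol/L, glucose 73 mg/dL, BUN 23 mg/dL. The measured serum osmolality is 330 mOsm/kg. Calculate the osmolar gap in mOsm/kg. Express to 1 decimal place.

Calculated osmolality = 2·Na + glucose/18 + BUN/2.8
= 2·134 + 73/18 + 23/2.8
= 268 + 4.06 + 8.21
= 280.27 mOsm/kg ≈ 280.3 mOsm/kg
Osmolar gap = measured − calculated = 330 − 280.3 = 49.7 mOsm/kg

49.7 mOsm/kg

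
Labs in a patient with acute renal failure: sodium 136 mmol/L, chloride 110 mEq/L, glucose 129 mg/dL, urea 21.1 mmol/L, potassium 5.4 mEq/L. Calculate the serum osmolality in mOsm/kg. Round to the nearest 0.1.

Calculated osmolality = 2·Na + glucose/18 + urea
= 2·136 + 129/18 + 21.1
= 272 + 7.17 + 21.10
= 300.27 mOsm/kg

300.3 mOsm/kg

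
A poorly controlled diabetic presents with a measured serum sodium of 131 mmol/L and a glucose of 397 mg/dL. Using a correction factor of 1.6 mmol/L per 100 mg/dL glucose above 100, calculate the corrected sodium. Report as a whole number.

Corrected Na = measured Na + 1.6 · (glucose − 100)/100
= 131 + 1.6 · (397 − 100)/100
= 131 + 4.8
= 135.8 mmol/L

136 mmol/L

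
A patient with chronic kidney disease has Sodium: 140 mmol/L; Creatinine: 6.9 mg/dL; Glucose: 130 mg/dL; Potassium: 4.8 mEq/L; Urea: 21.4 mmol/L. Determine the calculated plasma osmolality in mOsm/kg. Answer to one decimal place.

Calculated osmolality = 2·Na + glucose/18 + urea
= 2·140 + 130/18 + 21.4
= 280 + 7.22 + 21.40
= 308.62 mOsm/kg

308.6 mOsm/kg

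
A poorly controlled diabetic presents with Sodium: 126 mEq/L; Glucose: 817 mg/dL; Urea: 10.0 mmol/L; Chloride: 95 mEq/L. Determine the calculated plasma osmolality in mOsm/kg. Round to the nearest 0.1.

307.4 mOsm/kg

Calculated osmolality = 2·Na + glucose/18 + urea
= 2·126 + 817/18 + 10
= 252 + 45.39 + 10
= 307.39 mOsm/kg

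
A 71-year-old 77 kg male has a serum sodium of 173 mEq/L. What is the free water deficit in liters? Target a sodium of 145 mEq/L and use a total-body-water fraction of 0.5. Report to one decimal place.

7.4 L

TBW = 0.5 · 77 = 38.5 L
Free water deficit = TBW · (Na/145 − 1)
= 38.5 · (173/145 − 1)
= 38.5 · 0.1931
= 7.43 L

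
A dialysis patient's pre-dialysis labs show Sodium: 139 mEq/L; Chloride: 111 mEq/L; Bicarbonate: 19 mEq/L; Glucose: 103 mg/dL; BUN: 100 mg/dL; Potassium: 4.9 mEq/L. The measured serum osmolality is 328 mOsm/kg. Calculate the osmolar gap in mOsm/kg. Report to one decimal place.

8.6 mOsm/kg

Calculated osmolality = 2·Na + glucose/18 + BUN/2.8
= 2·139 + 103/18 + 100/2.8
= 278 + 5.72 + 35.71
= 319.43 mOsm/kg ≈ 319.4 mOsm/kg
Osmolar gap = measured − calculated = 328 − 319.4 = 8.6 mOsm/kg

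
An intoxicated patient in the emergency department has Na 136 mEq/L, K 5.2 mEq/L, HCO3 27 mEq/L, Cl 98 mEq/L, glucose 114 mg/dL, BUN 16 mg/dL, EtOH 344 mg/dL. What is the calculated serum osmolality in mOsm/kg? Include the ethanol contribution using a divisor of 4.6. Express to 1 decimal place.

Calculated osmolality = 2·Na + glucose/18 + BUN/2.8 + ethanol/4.6
= 2·136 + 114/18 + 16/2.8 + 344/4.6
= 272 + 6.33 + 5.71 + 74.78
= 358.82 mOsm/kg

358.8 mOsm/kg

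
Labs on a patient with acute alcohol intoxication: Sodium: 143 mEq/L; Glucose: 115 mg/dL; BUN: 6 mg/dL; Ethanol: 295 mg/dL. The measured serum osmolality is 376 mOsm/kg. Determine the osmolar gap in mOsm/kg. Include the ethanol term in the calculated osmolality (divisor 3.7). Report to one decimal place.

Calculated osmolality = 2·Na + glucose/18 + BUN/2.8 + ethanol/3.7
= 2·143 + 115/18 + 6/2.8 + 295/3.7
= 286 + 6.39 + 2.14 + 79.73
= 374.26 mOsm/kg ≈ 374.3 mOsm/kg
Osmolar gap = measured − calculated = 376 − 374.3 = 1.7 mOsm/kg

1.7 mOsm/kg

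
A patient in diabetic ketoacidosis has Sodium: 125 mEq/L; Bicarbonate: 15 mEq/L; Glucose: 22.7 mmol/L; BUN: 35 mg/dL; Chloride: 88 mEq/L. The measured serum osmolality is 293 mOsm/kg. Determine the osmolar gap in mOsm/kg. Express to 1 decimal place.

7.8 mOsm/kg

Calculated osmolality = 2·Na + glucose + BUN/2.8
= 2·125 + 22.7 + 35/2.8
= 250 + 22.70 + 12.50
= 285.2 mOsm/kg ≈ 285.2 mOsm/kg
Osmolar gap = measured − calculated = 293 − 285.2 = 7.8 mOsm/kg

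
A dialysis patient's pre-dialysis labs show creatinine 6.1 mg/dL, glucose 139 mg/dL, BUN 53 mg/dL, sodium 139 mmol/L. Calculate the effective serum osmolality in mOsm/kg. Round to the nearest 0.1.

285.7 mOsm/kg

Effective osmolality excludes urea (freely permeant across cell membranes):
2·Na + glucose/18
= 2·139 + 139/18
= 278 + 7.72
= 285.72 mOsm/kg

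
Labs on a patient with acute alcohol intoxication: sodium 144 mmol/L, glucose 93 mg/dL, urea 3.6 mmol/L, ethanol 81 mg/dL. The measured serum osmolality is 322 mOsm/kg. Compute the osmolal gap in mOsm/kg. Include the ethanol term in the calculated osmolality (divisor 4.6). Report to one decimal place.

Calculated osmolality = 2·Na + glucose/18 + urea + ethanol/4.6
= 2·144 + 93/18 + 3.6 + 81/4.6
= 288 + 5.17 + 3.60 + 17.61
= 314.38 mOsm/kg ≈ 314.4 mOsm/kg
Osmolar gap = measured − calculated = 322 − 314.4 = 7.6 mOsm/kg

7.6 mOsm/kg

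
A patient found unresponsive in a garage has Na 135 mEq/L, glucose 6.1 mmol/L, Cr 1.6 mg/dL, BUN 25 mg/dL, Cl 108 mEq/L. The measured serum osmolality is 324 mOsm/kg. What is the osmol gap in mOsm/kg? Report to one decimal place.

Calculated osmolality = 2·Na + glucose + BUN/2.8
= 2·135 + 6.1 + 25/2.8
= 270 + 6.10 + 8.93
= 285.03 mOsm/kg ≈ 285.0 mOsm/kg
Osmolar gap = measured − calculated = 324 − 285.0 = 39.0 mOsm/kg

39.0 mOsm/kg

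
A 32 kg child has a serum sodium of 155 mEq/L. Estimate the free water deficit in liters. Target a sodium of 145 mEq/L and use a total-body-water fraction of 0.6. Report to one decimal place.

TBW = 0.6 · 32 = 19.2 L
Free water deficit = TBW · (Na/145 − 1)
= 19.2 · (155/145 − 1)
= 19.2 · 0.069
= 1.32 L

1.3 L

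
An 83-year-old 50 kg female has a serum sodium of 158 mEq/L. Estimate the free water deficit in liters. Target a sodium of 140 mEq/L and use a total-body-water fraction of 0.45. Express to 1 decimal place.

2.9 L

TBW = 0.45 · 50 = 22.5 L
Free water deficit = TBW · (Na/140 − 1)
= 22.5 · (158/140 − 1)
= 22.5 · 0.1286
= 2.89 L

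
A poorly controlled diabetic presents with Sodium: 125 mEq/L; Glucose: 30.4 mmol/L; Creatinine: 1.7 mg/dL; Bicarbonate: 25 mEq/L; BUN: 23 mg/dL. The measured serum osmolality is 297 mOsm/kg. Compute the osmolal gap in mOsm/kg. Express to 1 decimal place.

8.4 mOsm/kg

Calculated osmolality = 2·Na + glucose + BUN/2.8
= 2·125 + 30.4 + 23/2.8
= 250 + 30.40 + 8.21
= 288.61 mOsm/kg ≈ 288.6 mOsm/kg
Osmolar gap = measured − calculated = 297 − 288.6 = 8.4 mOsm/kg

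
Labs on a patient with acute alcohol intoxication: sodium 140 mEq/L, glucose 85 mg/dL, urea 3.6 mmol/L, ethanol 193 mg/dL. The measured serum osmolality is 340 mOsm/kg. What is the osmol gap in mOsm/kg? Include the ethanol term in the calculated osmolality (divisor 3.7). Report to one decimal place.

-0.5 mOsm/kg

Calculated osmolality = 2·Na + glucose/18 + urea + ethanol/3.7
= 2·140 + 85/18 + 3.6 + 193/3.7
= 280 + 4.72 + 3.60 + 52.16
= 340.48 mOsm/kg ≈ 340.5 mOsm/kg
Osmolar gap = measured − calculated = 340 − 340.5 = -0.5 mOsm/kg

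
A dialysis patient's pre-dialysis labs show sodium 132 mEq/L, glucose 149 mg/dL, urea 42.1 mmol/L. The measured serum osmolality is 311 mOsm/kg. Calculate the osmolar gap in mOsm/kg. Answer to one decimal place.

Calculated osmolality = 2·Na + glucose/18 + urea
= 2·132 + 149/18 + 42.1
= 264 + 8.28 + 42.10
= 314.38 mOsm/kg ≈ 314.4 mOsm/kg
Osmolar gap = measured − calculated = 311 − 314.4 = -3.4 mOsm/kg

-3.4 mOsm/kg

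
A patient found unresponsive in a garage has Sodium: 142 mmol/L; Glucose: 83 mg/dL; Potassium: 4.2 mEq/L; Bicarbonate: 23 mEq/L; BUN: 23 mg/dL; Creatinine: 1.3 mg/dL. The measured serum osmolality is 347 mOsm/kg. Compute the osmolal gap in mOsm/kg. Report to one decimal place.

Calculated osmolality = 2·Na + glucose/18 + BUN/2.8
= 2·142 + 83/18 + 23/2.8
= 284 + 4.61 + 8.21
= 296.82 mOsm/kg ≈ 296.8 mOsm/kg
Osmolar gap = measured − calculated = 347 − 296.8 = 50.2 mOsm/kg

50.2 mOsm/kg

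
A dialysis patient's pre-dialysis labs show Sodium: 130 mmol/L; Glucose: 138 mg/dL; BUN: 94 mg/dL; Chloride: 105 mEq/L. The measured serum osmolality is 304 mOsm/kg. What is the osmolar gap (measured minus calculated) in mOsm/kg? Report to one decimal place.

2.8 mOsm/kg

Calculated osmolality = 2·Na + glucose/18 + BUN/2.8
= 2·130 + 138/18 + 94/2.8
= 260 + 7.67 + 33.57
= 301.24 mOsm/kg ≈ 301.2 mOsm/kg
Osmolar gap = measured − calculated = 304 − 301.2 = 2.8 mOsm/kg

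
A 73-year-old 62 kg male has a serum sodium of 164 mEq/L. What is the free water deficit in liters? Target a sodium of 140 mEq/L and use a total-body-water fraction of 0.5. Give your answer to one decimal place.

5.3 L

TBW = 0.5 · 62 = 31 L
Free water deficit = TBW · (Na/140 − 1)
= 31 · (164/140 − 1)
= 31 · 0.1714
= 5.31 L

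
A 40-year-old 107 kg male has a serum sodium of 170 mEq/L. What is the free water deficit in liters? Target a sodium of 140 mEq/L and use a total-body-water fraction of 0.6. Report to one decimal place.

TBW = 0.6 · 107 = 64.2 L
Free water deficit = TBW · (Na/140 − 1)
= 64.2 · (170/140 − 1)
= 64.2 · 0.2143
= 13.76 L

13.8 L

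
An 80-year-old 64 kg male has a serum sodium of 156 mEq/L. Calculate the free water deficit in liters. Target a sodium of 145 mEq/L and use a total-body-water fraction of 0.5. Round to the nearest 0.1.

TBW = 0.5 · 64 = 32 L
Free water deficit = TBW · (Na/145 − 1)
= 32 · (156/145 − 1)
= 32 · 0.0759
= 2.43 L

2.4 L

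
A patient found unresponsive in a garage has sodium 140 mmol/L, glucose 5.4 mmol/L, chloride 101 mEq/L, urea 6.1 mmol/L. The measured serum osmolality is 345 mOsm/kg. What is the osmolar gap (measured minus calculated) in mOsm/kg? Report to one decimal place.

53.5 mOsm/kg

Calculated osmolality = 2·Na + glucose + urea
= 2·140 + 5.4 + 6.1
= 280 + 5.40 + 6.10
= 291.5 mOsm/kg ≈ 291.5 mOsm/kg
Osmolar gap = measured − calculated = 345 − 291.5 = 53.5 mOsm/kg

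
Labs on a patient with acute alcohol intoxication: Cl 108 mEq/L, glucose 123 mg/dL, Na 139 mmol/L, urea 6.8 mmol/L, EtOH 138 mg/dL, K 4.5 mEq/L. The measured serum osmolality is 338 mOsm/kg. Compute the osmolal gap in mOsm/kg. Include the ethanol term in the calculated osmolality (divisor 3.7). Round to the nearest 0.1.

Calculated osmolality = 2·Na + glucose/18 + urea + ethanol/3.7
= 2·139 + 123/18 + 6.8 + 138/3.7
= 278 + 6.83 + 6.80 + 37.30
= 328.93 mOsm/kg ≈ 328.9 mOsm/kg
Osmolar gap = measured − calculated = 338 − 328.9 = 9.1 mOsm/kg

9.1 mOsm/kg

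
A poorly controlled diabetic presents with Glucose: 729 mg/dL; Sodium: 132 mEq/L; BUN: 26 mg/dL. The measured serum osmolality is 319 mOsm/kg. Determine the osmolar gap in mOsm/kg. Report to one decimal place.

Calculated osmolality = 2·Na + glucose/18 + BUN/2.8
= 2·132 + 729/18 + 26/2.8
= 264 + 40.50 + 9.29
= 313.79 mOsm/kg ≈ 313.8 mOsm/kg
Osmolar gap = measured − calculated = 319 − 313.8 = 5.2 mOsm/kg

5.2 mOsm/kg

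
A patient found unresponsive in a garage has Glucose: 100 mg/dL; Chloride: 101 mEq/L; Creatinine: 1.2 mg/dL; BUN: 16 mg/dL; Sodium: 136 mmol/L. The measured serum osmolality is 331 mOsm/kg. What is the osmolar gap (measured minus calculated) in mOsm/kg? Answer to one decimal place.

Calculated osmolality = 2·Na + glucose/18 + BUN/2.8
= 2·136 + 100/18 + 16/2.8
= 272 + 5.56 + 5.71
= 283.27 mOsm/kg ≈ 283.3 mOsm/kg
Osmolar gap = measured − calculated = 331 − 283.3 = 47.7 mOsm/kg

47.7 mOsm/kg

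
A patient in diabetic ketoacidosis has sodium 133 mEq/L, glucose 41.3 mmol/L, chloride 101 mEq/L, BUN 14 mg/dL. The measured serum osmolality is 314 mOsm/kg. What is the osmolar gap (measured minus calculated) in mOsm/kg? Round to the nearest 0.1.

1.7 mOsm/kg

Calculated osmolality = 2·Na + glucose + BUN/2.8
= 2·133 + 41.3 + 14/2.8
= 266 + 41.30 + 5
= 312.3 mOsm/kg ≈ 312.3 mOsm/kg
Osmolar gap = measured − calculated = 314 − 312.3 = 1.7 mOsm/kg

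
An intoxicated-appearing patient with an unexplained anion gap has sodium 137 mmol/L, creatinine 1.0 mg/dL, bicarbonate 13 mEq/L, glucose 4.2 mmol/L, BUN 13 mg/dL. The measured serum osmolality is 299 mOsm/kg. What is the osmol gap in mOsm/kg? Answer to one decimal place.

Calculated osmolality = 2·Na + glucose + BUN/2.8
= 2·137 + 4.2 + 13/2.8
= 274 + 4.20 + 4.64
= 282.84 mOsm/kg ≈ 282.8 mOsm/kg
Osmolar gap = measured − calculated = 299 − 282.8 = 16.2 mOsm/kg

16.2 mOsm/kg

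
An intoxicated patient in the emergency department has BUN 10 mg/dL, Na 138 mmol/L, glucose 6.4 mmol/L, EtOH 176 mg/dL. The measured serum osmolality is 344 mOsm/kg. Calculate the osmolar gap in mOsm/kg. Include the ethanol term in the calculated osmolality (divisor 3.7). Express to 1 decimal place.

10.5 mOsm/kg

Calculated osmolality = 2·Na + glucose + BUN/2.8 + ethanol/3.7
= 2·138 + 6.4 + 10/2.8 + 176/3.7
= 276 + 6.40 + 3.57 + 47.57
= 333.54 mOsm/kg ≈ 333.5 mOsm/kg
Osmolar gap = measured − calculated = 344 − 333.5 = 10.5 mOsm/kg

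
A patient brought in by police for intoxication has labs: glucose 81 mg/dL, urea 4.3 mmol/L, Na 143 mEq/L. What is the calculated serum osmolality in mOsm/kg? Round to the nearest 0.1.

294.8 mOsm/kg

Calculated osmolality = 2·Na + glucose/18 + urea
= 2·143 + 81/18 + 4.3
= 286 + 4.50 + 4.30
= 294.8 mOsm/kg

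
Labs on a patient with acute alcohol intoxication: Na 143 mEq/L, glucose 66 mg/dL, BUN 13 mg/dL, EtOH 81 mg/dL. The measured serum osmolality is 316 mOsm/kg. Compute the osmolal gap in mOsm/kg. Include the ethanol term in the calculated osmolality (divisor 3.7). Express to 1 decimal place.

-0.2 mOsm/kg

Calculated osmolality = 2·Na + glucose/18 + BUN/2.8 + ethanol/3.7
= 2·143 + 66/18 + 13/2.8 + 81/3.7
= 286 + 3.67 + 4.64 + 21.89
= 316.2 mOsm/kg ≈ 316.2 mOsm/kg
Osmolar gap = measured − calculated = 316 − 316.2 = -0.2 mOsm/kg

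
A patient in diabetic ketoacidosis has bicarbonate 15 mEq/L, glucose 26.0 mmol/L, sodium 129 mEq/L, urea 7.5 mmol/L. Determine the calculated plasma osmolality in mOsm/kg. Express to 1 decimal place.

Calculated osmolality = 2·Na + glucose + urea
= 2·129 + 26 + 7.5
= 258 + 26 + 7.50
= 291.5 mOsm/kg

291.5 mOsm/kg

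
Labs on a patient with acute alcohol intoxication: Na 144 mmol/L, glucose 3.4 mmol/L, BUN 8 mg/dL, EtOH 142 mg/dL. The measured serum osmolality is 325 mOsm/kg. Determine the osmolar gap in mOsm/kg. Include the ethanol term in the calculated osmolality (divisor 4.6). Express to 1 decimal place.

Calculated osmolality = 2·Na + glucose + BUN/2.8 + ethanol/4.6
= 2·144 + 3.4 + 8/2.8 + 142/4.6
= 288 + 3.40 + 2.86 + 30.87
= 325.13 mOsm/kg ≈ 325.1 mOsm/kg
Osmolar gap = measured − calculated = 325 − 325.1 = -0.1 mOsm/kg

-0.1 mOsm/kg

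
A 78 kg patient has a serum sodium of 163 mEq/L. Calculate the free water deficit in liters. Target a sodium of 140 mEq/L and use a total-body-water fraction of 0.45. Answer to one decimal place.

5.8 L

TBW = 0.45 · 78 = 35.1 L
Free water deficit = TBW · (Na/140 − 1)
= 35.1 · (163/140 − 1)
= 35.1 · 0.1643
= 5.77 L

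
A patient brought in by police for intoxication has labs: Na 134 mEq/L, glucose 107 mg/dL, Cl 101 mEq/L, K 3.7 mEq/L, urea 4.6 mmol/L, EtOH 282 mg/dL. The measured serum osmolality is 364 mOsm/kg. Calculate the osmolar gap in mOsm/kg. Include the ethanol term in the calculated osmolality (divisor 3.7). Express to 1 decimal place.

Calculated osmolality = 2·Na + glucose/18 + urea + ethanol/3.7
= 2·134 + 107/18 + 4.6 + 282/3.7
= 268 + 5.94 + 4.60 + 76.22
= 354.76 mOsm/kg ≈ 354.8 mOsm/kg
Osmolar gap = measured − calculated = 364 − 354.8 = 9.2 mOsm/kg

9.2 mOsm/kg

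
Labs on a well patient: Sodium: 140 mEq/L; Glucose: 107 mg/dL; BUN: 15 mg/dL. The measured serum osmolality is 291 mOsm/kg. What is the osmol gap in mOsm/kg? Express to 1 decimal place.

-0.3 mOsm/kg

Calculated osmolality = 2·Na + glucose/18 + BUN/2.8
= 2·140 + 107/18 + 15/2.8
= 280 + 5.94 + 5.36
= 291.3 mOsm/kg ≈ 291.3 mOsm/kg
Osmolar gap = measured − calculated = 291 − 291.3 = -0.3 mOsm/kg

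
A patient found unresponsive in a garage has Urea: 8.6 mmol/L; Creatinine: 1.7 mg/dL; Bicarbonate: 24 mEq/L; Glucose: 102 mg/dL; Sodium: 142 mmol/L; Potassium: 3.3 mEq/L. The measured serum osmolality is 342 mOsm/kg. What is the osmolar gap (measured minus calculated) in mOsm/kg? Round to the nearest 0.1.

43.7 mOsm/kg

Calculated osmolality = 2·Na + glucose/18 + urea
= 2·142 + 102/18 + 8.6
= 284 + 5.67 + 8.60
= 298.27 mOsm/kg ≈ 298.3 mOsm/kg
Osmolar gap = measured − calculated = 342 − 298.3 = 43.7 mOsm/kg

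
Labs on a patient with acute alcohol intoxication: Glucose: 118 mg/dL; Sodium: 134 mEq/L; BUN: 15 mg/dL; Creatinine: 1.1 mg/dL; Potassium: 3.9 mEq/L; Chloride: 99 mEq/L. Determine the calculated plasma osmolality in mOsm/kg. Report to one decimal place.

279.9 mOsm/kg

Calculated osmolality = 2·Na + glucose/18 + BUN/2.8
= 2·134 + 118/18 + 15/2.8
= 268 + 6.56 + 5.36
= 279.92 mOsm/kg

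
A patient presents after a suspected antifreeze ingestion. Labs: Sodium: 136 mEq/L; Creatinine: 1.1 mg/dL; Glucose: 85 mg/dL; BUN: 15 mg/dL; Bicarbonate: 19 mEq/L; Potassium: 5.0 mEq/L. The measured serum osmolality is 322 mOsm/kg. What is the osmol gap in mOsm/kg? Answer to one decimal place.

39.9 mOsm/kg

Calculated osmolality = 2·Na + glucose/18 + BUN/2.8
= 2·136 + 85/18 + 15/2.8
= 272 + 4.72 + 5.36
= 282.08 mOsm/kg ≈ 282.1 mOsm/kg
Osmolar gap = measured − calculated = 322 − 282.1 = 39.9 mOsm/kg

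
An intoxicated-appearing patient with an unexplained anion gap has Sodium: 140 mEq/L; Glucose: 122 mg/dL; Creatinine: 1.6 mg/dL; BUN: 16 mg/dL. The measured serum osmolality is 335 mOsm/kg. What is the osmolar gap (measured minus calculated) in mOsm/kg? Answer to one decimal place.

42.5 mOsm/kg

Calculated osmolality = 2·Na + glucose/18 + BUN/2.8
= 2·140 + 122/18 + 16/2.8
= 280 + 6.78 + 5.71
= 292.49 mOsm/kg ≈ 292.5 mOsm/kg
Osmolar gap = measured − calculated = 335 − 292.5 = 42.5 mOsm/kg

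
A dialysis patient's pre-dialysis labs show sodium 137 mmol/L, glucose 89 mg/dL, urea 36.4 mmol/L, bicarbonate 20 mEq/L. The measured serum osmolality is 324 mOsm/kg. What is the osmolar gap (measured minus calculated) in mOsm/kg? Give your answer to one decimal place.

8.7 mOsm/kg

Calculated osmolality = 2·Na + glucose/18 + urea
= 2·137 + 89/18 + 36.4
= 274 + 4.94 + 36.40
= 315.34 mOsm/kg ≈ 315.3 mOsm/kg
Osmolar gap = measured − calculated = 324 − 315.3 = 8.7 mOsm/kg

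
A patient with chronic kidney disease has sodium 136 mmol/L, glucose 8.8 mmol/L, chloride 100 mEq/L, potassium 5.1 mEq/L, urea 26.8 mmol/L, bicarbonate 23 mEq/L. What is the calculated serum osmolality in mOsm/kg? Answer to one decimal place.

Calculated osmolality = 2·Na + glucose + urea
= 2·136 + 8.8 + 26.8
= 272 + 8.80 + 26.80
= 307.6 mOsm/kg

307.6 mOsm/kg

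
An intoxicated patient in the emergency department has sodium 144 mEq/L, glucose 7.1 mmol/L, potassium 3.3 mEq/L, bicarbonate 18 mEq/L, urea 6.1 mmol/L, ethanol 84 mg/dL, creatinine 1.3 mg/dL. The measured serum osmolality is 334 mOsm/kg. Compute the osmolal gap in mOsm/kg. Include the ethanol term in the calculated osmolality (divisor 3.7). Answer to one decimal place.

Calculated osmolality = 2·Na + glucose + urea + ethanol/3.7
= 2·144 + 7.1 + 6.1 + 84/3.7
= 288 + 7.10 + 6.10 + 22.70
= 323.9 mOsm/kg ≈ 323.9 mOsm/kg
Osmolar gap = measured − calculated = 334 − 323.9 = 10.1 mOsm/kg

10.1 mOsm/kg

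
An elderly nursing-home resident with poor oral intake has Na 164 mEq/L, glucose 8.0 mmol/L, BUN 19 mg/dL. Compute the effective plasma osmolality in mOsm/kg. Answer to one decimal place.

Effective osmolality excludes urea (freely permeant across cell membranes):
2·Na + glucose
= 2·164 + 8
= 328 + 8
= 336 mOsm/kg

336.0 mOsm/kg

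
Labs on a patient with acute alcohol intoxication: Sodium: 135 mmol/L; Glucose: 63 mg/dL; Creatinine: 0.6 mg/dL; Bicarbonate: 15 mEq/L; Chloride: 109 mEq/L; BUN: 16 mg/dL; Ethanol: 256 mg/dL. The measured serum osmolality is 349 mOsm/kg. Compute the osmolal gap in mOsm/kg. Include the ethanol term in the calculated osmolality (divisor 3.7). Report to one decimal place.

0.6 mOsm/kg

Calculated osmolality = 2·Na + glucose/18 + BUN/2.8 + ethanol/3.7
= 2·135 + 63/18 + 16/2.8 + 256/3.7
= 270 + 3.50 + 5.71 + 69.19
= 348.4 mOsm/kg ≈ 348.4 mOsm/kg
Osmolar gap = measured − calculated = 349 − 348.4 = 0.6 mOsm/kg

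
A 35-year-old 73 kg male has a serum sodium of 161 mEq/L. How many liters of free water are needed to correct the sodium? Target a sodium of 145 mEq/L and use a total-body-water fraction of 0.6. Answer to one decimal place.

TBW = 0.6 · 73 = 43.8 L
Free water deficit = TBW · (Na/145 − 1)
= 43.8 · (161/145 − 1)
= 43.8 · 0.1103
= 4.83 L

4.8 L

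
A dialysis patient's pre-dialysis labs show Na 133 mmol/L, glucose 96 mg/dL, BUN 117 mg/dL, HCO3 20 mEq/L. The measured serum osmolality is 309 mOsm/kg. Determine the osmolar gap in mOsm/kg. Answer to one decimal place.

-4.1 mOsm/kg

Calculated osmolality = 2·Na + glucose/18 + BUN/2.8
= 2·133 + 96/18 + 117/2.8
= 266 + 5.33 + 41.79
= 313.12 mOsm/kg ≈ 313.1 mOsm/kg
Osmolar gap = measured − calculated = 309 − 313.1 = -4.1 mOsm/kg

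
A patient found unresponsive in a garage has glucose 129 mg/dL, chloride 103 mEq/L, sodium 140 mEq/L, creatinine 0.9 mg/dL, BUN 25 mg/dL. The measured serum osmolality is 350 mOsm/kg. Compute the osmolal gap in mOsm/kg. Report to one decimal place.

Calculated osmolality = 2·Na + glucose/18 + BUN/2.8
= 2·140 + 129/18 + 25/2.8
= 280 + 7.17 + 8.93
= 296.1 mOsm/kg ≈ 296.1 mOsm/kg
Osmolar gap = measured − calculated = 350 − 296.1 = 53.9 mOsm/kg

53.9 mOsm/kg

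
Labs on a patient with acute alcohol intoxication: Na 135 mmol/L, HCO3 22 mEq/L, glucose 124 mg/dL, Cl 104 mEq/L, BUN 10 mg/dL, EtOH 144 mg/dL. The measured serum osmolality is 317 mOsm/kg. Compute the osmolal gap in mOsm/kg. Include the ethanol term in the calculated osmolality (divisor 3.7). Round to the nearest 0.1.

Calculated osmolality = 2·Na + glucose/18 + BUN/2.8 + ethanol/3.7
= 2·135 + 124/18 + 10/2.8 + 144/3.7
= 270 + 6.89 + 3.57 + 38.92
= 319.38 mOsm/kg ≈ 319.4 mOsm/kg
Osmolar gap = measured − calculated = 317 − 319.4 = -2.4 mOsm/kg

-2.4 mOsm/kg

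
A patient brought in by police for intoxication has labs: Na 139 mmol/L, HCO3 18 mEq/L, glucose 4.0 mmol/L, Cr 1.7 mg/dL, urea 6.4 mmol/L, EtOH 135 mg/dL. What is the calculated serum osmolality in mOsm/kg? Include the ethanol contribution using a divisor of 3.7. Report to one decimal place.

Calculated osmolality = 2·Na + glucose + urea + ethanol/3.7
= 2·139 + 4 + 6.4 + 135/3.7
= 278 + 4 + 6.40 + 36.49
= 324.89 mOsm/kg

324.9 mOsm/kg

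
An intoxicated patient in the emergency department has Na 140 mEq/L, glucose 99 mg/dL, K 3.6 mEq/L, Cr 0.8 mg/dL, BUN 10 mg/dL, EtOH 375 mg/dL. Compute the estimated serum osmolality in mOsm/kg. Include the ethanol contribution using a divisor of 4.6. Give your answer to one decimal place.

370.6 mOsm/kg

Calculated osmolality = 2·Na + glucose/18 + BUN/2.8 + ethanol/4.6
= 2·140 + 99/18 + 10/2.8 + 375/4.6
= 280 + 5.50 + 3.57 + 81.52
= 370.59 mOsm/kg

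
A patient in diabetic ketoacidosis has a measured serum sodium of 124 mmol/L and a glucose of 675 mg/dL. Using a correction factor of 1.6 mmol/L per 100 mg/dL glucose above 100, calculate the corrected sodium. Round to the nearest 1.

133 mmol/L

Corrected Na = measured Na + 1.6 · (glucose − 100)/100
= 124 + 1.6 · (675 − 100)/100
= 124 + 9.2
= 133.2 mmol/L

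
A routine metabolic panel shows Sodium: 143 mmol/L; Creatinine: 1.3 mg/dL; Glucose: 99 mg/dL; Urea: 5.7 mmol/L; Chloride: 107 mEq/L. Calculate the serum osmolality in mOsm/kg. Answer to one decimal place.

297.2 mOsm/kg

Calculated osmolality = 2·Na + glucose/18 + urea
= 2·143 + 99/18 + 5.7
= 286 + 5.50 + 5.70
= 297.2 mOsm/kg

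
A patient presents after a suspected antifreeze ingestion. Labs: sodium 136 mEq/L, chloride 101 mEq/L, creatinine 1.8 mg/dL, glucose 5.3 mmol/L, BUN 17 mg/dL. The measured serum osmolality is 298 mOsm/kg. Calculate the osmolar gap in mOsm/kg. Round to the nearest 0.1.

Calculated osmolality = 2·Na + glucose + BUN/2.8
= 2·136 + 5.3 + 17/2.8
= 272 + 5.30 + 6.07
= 283.37 mOsm/kg ≈ 283.4 mOsm/kg
Osmolar gap = measured − calculated = 298 − 283.4 = 14.6 mOsm/kg

14.6 mOsm/kg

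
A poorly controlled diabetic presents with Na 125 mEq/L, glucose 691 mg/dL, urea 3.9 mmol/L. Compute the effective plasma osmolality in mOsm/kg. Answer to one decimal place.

Effective osmolality excludes urea (freely permeant across cell membranes):
2·Na + glucose/18
= 2·125 + 691/18
= 250 + 38.39
= 288.39 mOsm/kg

288.4 mOsm/kg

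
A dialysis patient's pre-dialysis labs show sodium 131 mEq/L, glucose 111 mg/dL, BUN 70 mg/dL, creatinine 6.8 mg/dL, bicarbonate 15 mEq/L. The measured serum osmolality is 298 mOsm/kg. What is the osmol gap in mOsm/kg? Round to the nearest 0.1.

4.8 mOsm/kg

Calculated osmolality = 2·Na + glucose/18 + BUN/2.8
= 2·131 + 111/18 + 70/2.8
= 262 + 6.17 + 25
= 293.17 mOsm/kg ≈ 293.2 mOsm/kg
Osmolar gap = measured − calculated = 298 − 293.2 = 4.8 mOsm/kg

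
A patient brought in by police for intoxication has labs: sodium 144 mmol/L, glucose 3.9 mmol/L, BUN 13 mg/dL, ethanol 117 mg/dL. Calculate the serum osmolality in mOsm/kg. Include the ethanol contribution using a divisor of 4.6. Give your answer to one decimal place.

322.0 mOsm/kg

Calculated osmolality = 2·Na + glucose + BUN/2.8 + ethanol/4.6
= 2·144 + 3.9 + 13/2.8 + 117/4.6
= 288 + 3.90 + 4.64 + 25.43
= 321.97 mOsm/kg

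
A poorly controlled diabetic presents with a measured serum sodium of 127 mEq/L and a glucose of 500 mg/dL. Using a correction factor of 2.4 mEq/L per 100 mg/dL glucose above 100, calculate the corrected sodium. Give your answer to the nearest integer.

137 mEq/L

Corrected Na = measured Na + 2.4 · (glucose − 100)/100
= 127 + 2.4 · (500 − 100)/100
= 127 + 9.6
= 136.6 mEq/L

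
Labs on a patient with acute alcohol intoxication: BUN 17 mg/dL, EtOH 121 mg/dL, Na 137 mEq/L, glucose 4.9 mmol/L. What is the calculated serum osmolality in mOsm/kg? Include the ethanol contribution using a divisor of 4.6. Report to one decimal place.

311.3 mOsm/kg

Calculated osmolality = 2·Na + glucose + BUN/2.8 + ethanol/4.6
= 2·137 + 4.9 + 17/2.8 + 121/4.6
= 274 + 4.90 + 6.07 + 26.30
= 311.27 mOsm/kg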